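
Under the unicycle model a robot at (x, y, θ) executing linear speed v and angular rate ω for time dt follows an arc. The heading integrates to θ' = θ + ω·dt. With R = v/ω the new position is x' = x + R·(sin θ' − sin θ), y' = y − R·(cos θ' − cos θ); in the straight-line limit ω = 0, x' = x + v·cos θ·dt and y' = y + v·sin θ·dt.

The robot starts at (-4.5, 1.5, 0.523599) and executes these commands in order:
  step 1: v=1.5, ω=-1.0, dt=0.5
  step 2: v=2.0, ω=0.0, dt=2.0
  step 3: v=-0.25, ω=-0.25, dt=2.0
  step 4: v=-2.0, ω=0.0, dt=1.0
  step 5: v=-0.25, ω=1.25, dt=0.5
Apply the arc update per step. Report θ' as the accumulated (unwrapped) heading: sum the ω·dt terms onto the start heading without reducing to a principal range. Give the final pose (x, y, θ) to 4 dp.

(-2.1673, 2.8432, 0.1486)

step 1: θ'=0.0236 (R=-1.5000) → pose (-3.7854, 1.7005, 0.0236)
step 2: θ'=0.0236 (straight) → pose (0.2135, 1.7949, 0.0236)
step 3: θ'=-0.4764 (R=1.0000) → pose (-0.2687, 1.9060, -0.4764)
step 4: θ'=-0.4764 (straight) → pose (-2.0460, 2.8232, -0.4764)
step 5: θ'=0.1486 (R=-0.2000) → pose (-2.1673, 2.8432, 0.1486)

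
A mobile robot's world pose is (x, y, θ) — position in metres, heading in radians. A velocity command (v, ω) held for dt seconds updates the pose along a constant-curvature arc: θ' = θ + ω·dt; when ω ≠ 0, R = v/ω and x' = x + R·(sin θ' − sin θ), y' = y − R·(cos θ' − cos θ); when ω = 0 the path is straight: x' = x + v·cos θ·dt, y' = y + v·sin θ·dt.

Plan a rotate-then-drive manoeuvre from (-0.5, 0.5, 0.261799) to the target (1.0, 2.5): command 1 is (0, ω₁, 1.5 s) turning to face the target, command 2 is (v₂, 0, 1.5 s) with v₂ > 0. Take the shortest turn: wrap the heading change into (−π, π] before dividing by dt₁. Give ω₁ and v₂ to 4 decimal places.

ω₁ = 0.4437, v₂ = 1.6667

heading to target = atan2(2.5−0.5, 1−-0.5) = 0.9273
Δθ = wrap(0.9273 − 0.2618) = 0.6655; ω₁ = Δθ/dt₁ = 0.4437
distance = √((1−-0.5)² + (2.5−0.5)²) = 2.5000; v₂ = distance/dt₂ = 1.6667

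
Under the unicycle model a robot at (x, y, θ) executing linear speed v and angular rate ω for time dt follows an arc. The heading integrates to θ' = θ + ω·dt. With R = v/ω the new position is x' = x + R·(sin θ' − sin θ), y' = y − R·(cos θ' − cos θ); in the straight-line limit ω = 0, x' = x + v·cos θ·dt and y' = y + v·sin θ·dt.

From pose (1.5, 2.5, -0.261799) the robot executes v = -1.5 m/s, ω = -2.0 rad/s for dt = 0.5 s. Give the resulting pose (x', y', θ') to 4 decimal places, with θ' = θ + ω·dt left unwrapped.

θ' = -0.2618 + -2.0·0.5 = -1.2618
R = v/ω = -1.5/-2.0 = 0.7500
x' = 1.5 + 0.7500·(sin -1.2618 − sin -0.2618) = 0.9796
y' = 2.5 − 0.7500·(cos -1.2618 − cos -0.2618) = 2.9964

(0.9796, 2.9964, -1.2618)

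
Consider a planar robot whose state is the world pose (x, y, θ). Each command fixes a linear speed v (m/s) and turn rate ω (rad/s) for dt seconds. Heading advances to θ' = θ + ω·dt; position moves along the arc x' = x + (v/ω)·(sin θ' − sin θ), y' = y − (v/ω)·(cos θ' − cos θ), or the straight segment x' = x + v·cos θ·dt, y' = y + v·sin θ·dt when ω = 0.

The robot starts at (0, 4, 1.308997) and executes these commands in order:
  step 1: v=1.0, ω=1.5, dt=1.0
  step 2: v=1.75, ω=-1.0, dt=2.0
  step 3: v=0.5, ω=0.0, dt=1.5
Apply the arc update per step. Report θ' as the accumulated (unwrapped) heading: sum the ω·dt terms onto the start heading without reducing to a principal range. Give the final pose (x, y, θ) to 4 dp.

(-0.6035, 8.2074, 0.8090)

step 1: θ'=2.8090 (R=0.6667) → pose (-0.4263, 4.8027, 2.8090)
step 2: θ'=0.8090 (R=-1.7500) → pose (-1.1212, 7.6647, 0.8090)
step 3: θ'=0.8090 (straight) → pose (-0.6035, 8.2074, 0.8090)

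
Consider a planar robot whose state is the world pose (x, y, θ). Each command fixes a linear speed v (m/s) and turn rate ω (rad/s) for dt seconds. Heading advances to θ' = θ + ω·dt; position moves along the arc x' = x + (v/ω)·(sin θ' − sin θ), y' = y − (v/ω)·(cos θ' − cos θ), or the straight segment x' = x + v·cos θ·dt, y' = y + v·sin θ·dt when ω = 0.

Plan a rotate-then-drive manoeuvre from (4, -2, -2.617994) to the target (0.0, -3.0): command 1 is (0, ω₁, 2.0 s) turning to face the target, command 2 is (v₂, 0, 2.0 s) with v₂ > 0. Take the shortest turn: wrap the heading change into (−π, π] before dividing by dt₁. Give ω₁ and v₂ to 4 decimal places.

heading to target = atan2(-3−-2, 0−4) = -2.8966
Δθ = wrap(-2.8966 − -2.6180) = -0.2786; ω₁ = Δθ/dt₁ = -0.1393
distance = √((0−4)² + (-3−-2)²) = 4.1231; v₂ = distance/dt₂ = 2.0616

ω₁ = -0.1393, v₂ = 2.0616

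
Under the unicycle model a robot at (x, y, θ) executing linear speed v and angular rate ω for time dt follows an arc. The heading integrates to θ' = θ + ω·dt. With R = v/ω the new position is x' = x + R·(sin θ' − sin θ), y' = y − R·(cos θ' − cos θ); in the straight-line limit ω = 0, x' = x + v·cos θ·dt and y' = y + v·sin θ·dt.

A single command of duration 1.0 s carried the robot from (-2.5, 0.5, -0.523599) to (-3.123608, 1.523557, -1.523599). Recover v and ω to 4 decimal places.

Δθ = -1.523599 − -0.523599 = -1.000000
ω = Δθ/dt = -1.000000/1.0 = -1.0000
R = −Δy/(cos θ' − cos θ) = 1.2500
v = R·ω = 1.2500·-1.0000 = -1.2500

v = -1.2500, ω = -1.0000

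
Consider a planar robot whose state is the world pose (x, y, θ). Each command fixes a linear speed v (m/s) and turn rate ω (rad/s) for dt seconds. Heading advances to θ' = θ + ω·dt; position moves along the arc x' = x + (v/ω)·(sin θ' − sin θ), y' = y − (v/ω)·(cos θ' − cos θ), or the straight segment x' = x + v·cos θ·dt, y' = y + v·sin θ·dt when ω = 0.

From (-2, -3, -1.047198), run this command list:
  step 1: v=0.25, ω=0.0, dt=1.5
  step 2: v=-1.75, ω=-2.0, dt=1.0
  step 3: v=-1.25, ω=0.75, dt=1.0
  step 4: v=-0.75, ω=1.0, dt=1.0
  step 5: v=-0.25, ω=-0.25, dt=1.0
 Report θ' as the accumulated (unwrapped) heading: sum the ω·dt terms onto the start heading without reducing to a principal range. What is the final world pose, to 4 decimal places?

(0.0762, -0.5165, -1.5472)

step 1: θ'=-1.0472 (straight) → pose (-1.8125, -3.3248, -1.0472)
step 2: θ'=-3.0472 (R=0.8750) → pose (-1.1372, -2.0162, -3.0472)
step 3: θ'=-2.2972 (R=-1.6667) → pose (-0.0483, -1.4639, -2.2972)
step 4: θ'=-1.2972 (R=-0.7500) → pose (0.1131, -0.7631, -1.2972)
step 5: θ'=-1.5472 (R=1.0000) → pose (0.0762, -0.5165, -1.5472)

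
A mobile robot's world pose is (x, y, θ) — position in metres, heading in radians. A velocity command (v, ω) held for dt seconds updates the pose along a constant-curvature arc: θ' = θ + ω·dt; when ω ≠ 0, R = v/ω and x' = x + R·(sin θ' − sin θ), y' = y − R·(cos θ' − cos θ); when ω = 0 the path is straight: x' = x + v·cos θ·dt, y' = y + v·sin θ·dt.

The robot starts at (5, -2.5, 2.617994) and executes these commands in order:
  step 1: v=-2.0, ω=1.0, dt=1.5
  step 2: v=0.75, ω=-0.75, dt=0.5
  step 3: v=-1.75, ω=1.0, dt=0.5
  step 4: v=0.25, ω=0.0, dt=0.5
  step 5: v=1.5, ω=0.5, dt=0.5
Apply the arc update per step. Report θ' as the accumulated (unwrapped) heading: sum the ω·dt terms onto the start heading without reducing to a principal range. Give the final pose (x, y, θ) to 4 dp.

(7.6558, -2.3168, 4.4930)

step 1: θ'=4.1180 (R=-2.0000) → pose (7.6570, -1.8880, 4.1180)
step 2: θ'=3.7430 (R=-1.0000) → pose (7.3943, -2.1525, 3.7430)
step 3: θ'=4.2430 (R=-1.7500) → pose (7.9649, -1.5012, 4.2430)
step 4: θ'=4.2430 (straight) → pose (7.9083, -1.6126, 4.2430)
step 5: θ'=4.4930 (R=3.0000) → pose (7.6558, -2.3168, 4.4930)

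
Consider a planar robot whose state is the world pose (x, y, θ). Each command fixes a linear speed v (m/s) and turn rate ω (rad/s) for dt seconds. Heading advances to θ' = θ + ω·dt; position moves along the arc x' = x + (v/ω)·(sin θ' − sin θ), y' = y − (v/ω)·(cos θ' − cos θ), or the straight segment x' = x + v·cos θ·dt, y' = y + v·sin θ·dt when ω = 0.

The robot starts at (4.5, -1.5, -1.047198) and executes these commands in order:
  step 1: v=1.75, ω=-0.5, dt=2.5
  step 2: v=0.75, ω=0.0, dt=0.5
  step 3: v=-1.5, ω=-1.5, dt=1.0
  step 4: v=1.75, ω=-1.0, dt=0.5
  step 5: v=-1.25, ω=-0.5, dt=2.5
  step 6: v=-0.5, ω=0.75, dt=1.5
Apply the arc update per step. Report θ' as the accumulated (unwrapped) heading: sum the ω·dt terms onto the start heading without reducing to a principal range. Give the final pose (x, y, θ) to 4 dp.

step 1: θ'=-2.2972 (R=-3.5000) → pose (4.0854, -5.5746, -2.2972)
step 2: θ'=-2.2972 (straight) → pose (3.8363, -5.8550, -2.2972)
step 3: θ'=-3.7972 (R=1.0000) → pose (5.1935, -5.7265, -3.7972)
step 4: θ'=-4.2972 (R=-1.7500) → pose (4.6591, -5.0452, -4.2972)
step 5: θ'=-5.5472 (R=2.5000) → pose (4.0498, -7.9065, -5.5472)
step 6: θ'=-4.4222 (R=-0.6667) → pose (3.8585, -8.5914, -4.4222)

(3.8585, -8.5914, -4.4222)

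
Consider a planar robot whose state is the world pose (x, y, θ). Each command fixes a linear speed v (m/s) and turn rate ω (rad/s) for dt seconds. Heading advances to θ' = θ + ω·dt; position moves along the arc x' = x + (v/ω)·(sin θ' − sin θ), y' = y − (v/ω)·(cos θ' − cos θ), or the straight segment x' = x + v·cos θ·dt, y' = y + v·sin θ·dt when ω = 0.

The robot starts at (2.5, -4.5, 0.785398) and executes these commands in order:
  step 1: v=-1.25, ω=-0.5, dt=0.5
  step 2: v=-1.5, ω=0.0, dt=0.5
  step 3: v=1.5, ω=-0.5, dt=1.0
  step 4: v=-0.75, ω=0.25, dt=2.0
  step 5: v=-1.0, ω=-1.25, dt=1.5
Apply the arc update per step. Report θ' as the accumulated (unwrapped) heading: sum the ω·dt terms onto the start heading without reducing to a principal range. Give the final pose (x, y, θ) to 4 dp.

step 1: θ'=0.5354 (R=2.5000) → pose (2.0077, -4.8824, 0.5354)
step 2: θ'=0.5354 (straight) → pose (1.3626, -5.2650, 0.5354)
step 3: θ'=0.0354 (R=-3.0000) → pose (2.7870, -4.8471, 0.0354)
step 4: θ'=0.5354 (R=-3.0000) → pose (1.3626, -5.2650, 0.5354)
step 5: θ'=-1.3396 (R=0.8000) → pose (0.1758, -4.7603, -1.3396)

(0.1758, -4.7603, -1.3396)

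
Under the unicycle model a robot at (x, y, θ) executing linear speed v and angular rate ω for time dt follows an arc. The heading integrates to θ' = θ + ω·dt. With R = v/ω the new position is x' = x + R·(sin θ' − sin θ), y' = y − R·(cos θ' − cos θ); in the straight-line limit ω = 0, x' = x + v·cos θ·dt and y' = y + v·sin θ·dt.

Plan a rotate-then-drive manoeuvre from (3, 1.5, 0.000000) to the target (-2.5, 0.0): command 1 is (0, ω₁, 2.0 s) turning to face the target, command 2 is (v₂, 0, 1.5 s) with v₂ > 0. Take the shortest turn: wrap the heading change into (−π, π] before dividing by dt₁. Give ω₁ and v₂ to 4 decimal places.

heading to target = atan2(0−1.5, -2.5−3) = -2.8753
Δθ = wrap(-2.8753 − 0.0000) = -2.8753; ω₁ = Δθ/dt₁ = -1.4377
distance = √((-2.5−3)² + (0−1.5)²) = 5.7009; v₂ = distance/dt₂ = 3.8006

ω₁ = -1.4377, v₂ = 3.8006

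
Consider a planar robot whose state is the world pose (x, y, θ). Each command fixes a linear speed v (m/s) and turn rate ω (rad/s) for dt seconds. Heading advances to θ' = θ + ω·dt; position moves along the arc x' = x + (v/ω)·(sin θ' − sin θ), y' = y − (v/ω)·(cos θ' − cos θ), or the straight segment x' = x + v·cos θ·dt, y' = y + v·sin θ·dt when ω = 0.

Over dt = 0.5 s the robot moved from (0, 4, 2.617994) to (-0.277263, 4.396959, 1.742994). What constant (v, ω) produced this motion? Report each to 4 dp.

Δθ = 1.742994 − 2.617994 = -0.875000
ω = Δθ/dt = -0.875000/0.5 = -1.7500
R = −Δy/(cos θ' − cos θ) = -0.5714
v = R·ω = -0.5714·-1.7500 = 1.0000

v = 1.0000, ω = -1.7500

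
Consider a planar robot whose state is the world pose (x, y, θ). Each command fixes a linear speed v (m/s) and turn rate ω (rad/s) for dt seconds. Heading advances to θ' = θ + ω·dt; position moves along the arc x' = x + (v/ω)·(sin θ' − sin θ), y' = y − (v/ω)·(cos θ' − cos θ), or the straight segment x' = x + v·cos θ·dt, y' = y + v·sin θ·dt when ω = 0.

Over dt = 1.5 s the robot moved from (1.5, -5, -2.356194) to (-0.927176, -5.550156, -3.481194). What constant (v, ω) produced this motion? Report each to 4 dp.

Δθ = -3.481194 − -2.356194 = -1.125000
ω = Δθ/dt = -1.125000/1.5 = -0.7500
R = Δx/(sin θ' − sin θ) = -2.3333
v = R·ω = -2.3333·-0.7500 = 1.7500

v = 1.7500, ω = -0.7500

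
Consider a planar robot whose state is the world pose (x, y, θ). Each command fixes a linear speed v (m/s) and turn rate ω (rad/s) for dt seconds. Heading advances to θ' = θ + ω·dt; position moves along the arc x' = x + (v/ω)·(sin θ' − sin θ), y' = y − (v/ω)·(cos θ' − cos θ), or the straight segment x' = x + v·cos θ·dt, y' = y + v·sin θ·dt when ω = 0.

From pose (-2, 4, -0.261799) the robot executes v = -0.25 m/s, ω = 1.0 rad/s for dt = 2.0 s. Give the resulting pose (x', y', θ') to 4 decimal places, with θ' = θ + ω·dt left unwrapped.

θ' = -0.2618 + 1.0·2.0 = 1.7382
R = v/ω = -0.25/1.0 = -0.2500
x' = -2 + -0.2500·(sin 1.7382 − sin -0.2618) = -2.3112
y' = 4 − -0.2500·(cos 1.7382 − cos -0.2618) = 3.7169

(-2.3112, 3.7169, 1.7382)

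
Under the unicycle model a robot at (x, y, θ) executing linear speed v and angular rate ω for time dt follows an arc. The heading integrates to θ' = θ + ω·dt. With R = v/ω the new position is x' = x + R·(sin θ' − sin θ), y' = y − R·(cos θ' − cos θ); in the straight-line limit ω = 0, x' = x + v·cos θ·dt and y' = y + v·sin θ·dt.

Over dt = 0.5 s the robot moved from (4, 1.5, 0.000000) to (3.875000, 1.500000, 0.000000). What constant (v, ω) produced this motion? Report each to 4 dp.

Δθ = 0.000000 − 0.000000 = 0.000000
ω = Δθ/dt = 0.000000/0.5 = 0.0000
ω = 0 → v = (Δx·cos θ + Δy·sin θ)/dt = -0.2500

v = -0.2500, ω = 0.0000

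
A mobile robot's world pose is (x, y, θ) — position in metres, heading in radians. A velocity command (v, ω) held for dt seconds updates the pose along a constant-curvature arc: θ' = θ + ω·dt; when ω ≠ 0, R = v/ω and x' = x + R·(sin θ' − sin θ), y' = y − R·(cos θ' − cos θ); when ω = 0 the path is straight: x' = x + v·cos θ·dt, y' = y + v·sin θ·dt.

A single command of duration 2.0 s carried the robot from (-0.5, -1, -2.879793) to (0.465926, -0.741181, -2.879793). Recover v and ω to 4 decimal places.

v = -0.5000, ω = 0.0000

Δθ = -2.879793 − -2.879793 = 0.000000
ω = Δθ/dt = 0.000000/2.0 = 0.0000
ω = 0 → v = (Δx·cos θ + Δy·sin θ)/dt = -0.5000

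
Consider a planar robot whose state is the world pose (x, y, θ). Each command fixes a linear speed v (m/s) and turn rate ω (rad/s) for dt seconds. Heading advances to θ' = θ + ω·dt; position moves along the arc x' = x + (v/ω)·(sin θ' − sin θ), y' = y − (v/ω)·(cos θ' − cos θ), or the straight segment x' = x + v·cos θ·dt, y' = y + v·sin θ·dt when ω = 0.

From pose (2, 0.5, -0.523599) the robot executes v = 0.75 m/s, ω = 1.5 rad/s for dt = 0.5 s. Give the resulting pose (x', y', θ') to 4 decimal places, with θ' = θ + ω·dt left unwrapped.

θ' = -0.5236 + 1.5·0.5 = 0.2264
R = v/ω = 0.75/1.5 = 0.5000
x' = 2 + 0.5000·(sin 0.2264 − sin -0.5236) = 2.3622
y' = 0.5 − 0.5000·(cos 0.2264 − cos -0.5236) = 0.4458

(2.3622, 0.4458, 0.2264)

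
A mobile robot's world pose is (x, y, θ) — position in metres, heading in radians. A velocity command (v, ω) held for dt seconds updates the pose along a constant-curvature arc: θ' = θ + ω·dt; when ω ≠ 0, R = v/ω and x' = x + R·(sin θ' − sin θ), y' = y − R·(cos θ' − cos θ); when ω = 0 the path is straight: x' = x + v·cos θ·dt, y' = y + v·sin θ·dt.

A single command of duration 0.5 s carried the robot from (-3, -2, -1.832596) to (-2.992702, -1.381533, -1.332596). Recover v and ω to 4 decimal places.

v = -1.2500, ω = 1.0000

Δθ = -1.332596 − -1.832596 = 0.500000
ω = Δθ/dt = 0.500000/0.5 = 1.0000
R = −Δy/(cos θ' − cos θ) = -1.2500
v = R·ω = -1.2500·1.0000 = -1.2500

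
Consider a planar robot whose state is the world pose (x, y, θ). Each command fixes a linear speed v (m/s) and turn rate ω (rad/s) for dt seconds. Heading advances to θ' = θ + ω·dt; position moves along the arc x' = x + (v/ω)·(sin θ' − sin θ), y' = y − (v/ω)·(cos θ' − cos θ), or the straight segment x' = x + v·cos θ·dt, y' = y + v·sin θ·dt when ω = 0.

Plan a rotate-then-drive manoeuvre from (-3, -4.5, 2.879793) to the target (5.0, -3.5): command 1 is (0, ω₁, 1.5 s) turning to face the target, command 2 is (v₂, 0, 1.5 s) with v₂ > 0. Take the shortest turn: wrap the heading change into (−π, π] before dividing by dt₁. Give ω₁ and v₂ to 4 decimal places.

heading to target = atan2(-3.5−-4.5, 5−-3) = 0.1244
Δθ = wrap(0.1244 − 2.8798) = -2.7554; ω₁ = Δθ/dt₁ = -1.8370
distance = √((5−-3)² + (-3.5−-4.5)²) = 8.0623; v₂ = distance/dt₂ = 5.3748

ω₁ = -1.8370, v₂ = 5.3748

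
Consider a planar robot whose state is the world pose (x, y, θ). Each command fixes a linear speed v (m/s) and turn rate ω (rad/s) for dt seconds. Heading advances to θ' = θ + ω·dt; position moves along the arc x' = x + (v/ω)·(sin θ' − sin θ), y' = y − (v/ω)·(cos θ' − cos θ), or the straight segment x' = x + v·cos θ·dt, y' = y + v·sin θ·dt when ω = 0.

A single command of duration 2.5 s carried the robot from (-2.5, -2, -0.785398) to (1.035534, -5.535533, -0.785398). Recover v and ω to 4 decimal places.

v = 2.0000, ω = 0.0000

Δθ = -0.785398 − -0.785398 = 0.000000
ω = Δθ/dt = 0.000000/2.5 = 0.0000
ω = 0 → v = (Δx·cos θ + Δy·sin θ)/dt = 2.0000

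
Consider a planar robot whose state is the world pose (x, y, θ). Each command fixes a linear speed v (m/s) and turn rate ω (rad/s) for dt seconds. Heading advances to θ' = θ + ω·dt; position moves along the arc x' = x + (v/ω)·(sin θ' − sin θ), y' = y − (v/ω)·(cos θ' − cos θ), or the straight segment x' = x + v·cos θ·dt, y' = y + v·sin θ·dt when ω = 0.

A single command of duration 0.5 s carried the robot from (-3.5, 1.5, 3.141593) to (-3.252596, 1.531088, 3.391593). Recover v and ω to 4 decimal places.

Δθ = 3.391593 − 3.141593 = 0.250000
ω = Δθ/dt = 0.250000/0.5 = 0.5000
R = Δx/(sin θ' − sin θ) = -1.0000
v = R·ω = -1.0000·0.5000 = -0.5000

v = -0.5000, ω = 0.5000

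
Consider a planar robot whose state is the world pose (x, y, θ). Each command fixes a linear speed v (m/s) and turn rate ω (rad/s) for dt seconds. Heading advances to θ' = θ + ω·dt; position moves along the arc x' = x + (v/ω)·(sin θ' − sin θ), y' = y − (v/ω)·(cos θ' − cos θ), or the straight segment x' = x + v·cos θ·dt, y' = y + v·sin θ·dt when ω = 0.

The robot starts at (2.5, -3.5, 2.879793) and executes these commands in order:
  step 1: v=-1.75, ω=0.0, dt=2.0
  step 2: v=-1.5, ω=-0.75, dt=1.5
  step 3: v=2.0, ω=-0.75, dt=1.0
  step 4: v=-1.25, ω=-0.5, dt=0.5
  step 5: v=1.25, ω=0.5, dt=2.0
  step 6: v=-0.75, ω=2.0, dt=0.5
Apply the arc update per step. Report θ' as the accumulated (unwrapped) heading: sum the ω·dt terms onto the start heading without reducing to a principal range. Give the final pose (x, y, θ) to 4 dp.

step 1: θ'=2.8798 (straight) → pose (5.8807, -4.4059, 2.8798)
step 2: θ'=1.7548 (R=2.0000) → pose (7.3293, -5.9718, 1.7548)
step 3: θ'=1.0048 (R=-2.6667) → pose (7.7002, -4.0539, 1.0048)
step 4: θ'=0.7548 (R=2.5000) → pose (7.3029, -4.5342, 0.7548)
step 5: θ'=1.7548 (R=2.5000) → pose (8.0479, -2.2558, 1.7548)
step 6: θ'=2.7548 (R=-0.3750) → pose (8.2751, -2.5345, 2.7548)

(8.2751, -2.5345, 2.7548)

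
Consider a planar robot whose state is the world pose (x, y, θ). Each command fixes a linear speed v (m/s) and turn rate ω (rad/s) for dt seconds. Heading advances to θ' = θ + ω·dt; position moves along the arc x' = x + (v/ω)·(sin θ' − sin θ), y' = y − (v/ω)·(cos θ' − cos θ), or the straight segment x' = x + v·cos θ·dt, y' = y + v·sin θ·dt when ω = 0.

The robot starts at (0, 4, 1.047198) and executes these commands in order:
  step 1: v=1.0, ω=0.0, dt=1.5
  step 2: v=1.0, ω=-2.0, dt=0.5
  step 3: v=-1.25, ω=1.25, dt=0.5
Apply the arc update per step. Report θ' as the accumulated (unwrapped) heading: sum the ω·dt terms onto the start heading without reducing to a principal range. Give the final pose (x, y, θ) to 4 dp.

step 1: θ'=1.0472 (straight) → pose (0.7500, 5.2990, 1.0472)
step 2: θ'=0.0472 (R=-0.5000) → pose (1.1594, 5.5485, 0.0472)
step 3: θ'=0.6722 (R=-1.0000) → pose (0.5839, 5.3321, 0.6722)

(0.5839, 5.3321, 0.6722)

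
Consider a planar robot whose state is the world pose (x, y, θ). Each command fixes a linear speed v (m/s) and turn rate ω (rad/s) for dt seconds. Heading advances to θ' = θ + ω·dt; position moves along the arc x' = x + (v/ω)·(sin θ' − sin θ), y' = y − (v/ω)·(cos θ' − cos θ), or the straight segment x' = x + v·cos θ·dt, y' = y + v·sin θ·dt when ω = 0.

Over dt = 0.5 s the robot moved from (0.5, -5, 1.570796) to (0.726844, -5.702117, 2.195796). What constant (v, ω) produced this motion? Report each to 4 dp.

Δθ = 2.195796 − 1.570796 = 0.625000
ω = Δθ/dt = 0.625000/0.5 = 1.2500
R = −Δy/(cos θ' − cos θ) = -1.2000
v = R·ω = -1.2000·1.2500 = -1.5000

v = -1.5000, ω = 1.2500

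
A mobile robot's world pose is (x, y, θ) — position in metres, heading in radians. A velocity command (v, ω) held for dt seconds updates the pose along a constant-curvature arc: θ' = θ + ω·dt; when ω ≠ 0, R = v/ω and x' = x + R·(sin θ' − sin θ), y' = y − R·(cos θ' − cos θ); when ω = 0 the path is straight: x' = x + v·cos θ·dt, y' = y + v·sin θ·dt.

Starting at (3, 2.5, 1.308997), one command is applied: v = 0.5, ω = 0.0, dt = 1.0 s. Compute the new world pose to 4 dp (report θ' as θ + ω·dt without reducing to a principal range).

θ' = 1.3090 + 0.0·1.0 = 1.3090
ω = 0 → straight: x' = 3 + 0.5·cos(1.3090)·1.0 = 3.1294
y' = 2.5 + 0.5·sin(1.3090)·1.0 = 2.9830

(3.1294, 2.9830, 1.3090)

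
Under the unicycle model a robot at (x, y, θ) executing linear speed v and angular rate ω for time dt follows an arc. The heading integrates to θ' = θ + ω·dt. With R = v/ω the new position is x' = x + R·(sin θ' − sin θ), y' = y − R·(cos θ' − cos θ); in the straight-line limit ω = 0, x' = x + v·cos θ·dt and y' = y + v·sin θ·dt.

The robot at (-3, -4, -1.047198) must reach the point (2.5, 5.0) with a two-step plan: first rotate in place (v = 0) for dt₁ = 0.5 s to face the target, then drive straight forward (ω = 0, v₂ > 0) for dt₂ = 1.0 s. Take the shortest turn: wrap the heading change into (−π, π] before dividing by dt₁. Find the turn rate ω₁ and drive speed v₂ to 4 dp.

heading to target = atan2(5−-4, 2.5−-3) = 1.0222
Δθ = wrap(1.0222 − -1.0472) = 2.0694; ω₁ = Δθ/dt₁ = 4.1389
distance = √((2.5−-3)² + (5−-4)²) = 10.5475; v₂ = distance/dt₂ = 10.5475

ω₁ = 4.1389, v₂ = 10.5475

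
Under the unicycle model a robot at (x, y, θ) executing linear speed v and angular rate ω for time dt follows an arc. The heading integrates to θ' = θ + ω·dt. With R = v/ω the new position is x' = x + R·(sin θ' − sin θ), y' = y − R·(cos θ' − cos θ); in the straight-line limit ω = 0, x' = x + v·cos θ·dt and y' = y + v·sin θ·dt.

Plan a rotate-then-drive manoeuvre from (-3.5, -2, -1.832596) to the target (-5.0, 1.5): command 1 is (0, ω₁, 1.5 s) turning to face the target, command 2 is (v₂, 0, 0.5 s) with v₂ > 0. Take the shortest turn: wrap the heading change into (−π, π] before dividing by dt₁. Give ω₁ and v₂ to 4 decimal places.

ω₁ = -1.6499, v₂ = 7.6158

heading to target = atan2(1.5−-2, -5−-3.5) = 1.9757
Δθ = wrap(1.9757 − -1.8326) = -2.4749; ω₁ = Δθ/dt₁ = -1.6499
distance = √((-5−-3.5)² + (1.5−-2)²) = 3.8079; v₂ = distance/dt₂ = 7.6158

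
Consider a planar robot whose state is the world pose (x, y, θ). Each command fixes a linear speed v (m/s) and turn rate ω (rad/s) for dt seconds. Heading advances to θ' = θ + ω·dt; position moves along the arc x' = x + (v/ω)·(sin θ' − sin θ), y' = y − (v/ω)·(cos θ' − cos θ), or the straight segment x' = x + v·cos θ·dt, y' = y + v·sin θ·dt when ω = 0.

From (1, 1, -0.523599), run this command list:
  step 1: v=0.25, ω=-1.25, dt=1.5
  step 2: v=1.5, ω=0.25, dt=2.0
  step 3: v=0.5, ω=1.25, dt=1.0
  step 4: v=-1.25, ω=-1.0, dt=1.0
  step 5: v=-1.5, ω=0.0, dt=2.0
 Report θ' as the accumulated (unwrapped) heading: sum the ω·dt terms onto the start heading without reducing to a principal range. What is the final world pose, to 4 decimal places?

step 1: θ'=-2.3986 (R=-0.2000) → pose (1.0353, 0.6795, -2.3986)
step 2: θ'=-1.8986 (R=6.0000) → pose (-0.5862, -1.8074, -1.8986)
step 3: θ'=-0.6486 (R=0.4000) → pose (-0.4492, -2.2550, -0.6486)
step 4: θ'=-1.6486 (R=1.2500) → pose (-0.9403, -1.1616, -1.6486)
step 5: θ'=-1.6486 (straight) → pose (-0.7071, 1.8293, -1.6486)

(-0.7071, 1.8293, -1.6486)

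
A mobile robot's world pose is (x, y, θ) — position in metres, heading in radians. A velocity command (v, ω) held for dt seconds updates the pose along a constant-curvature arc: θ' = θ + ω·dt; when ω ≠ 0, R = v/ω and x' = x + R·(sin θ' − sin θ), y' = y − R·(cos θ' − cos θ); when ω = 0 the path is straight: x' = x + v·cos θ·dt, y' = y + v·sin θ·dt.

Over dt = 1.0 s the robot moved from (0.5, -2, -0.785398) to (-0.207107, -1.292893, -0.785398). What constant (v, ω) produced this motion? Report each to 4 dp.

v = -1.0000, ω = 0.0000

Δθ = -0.785398 − -0.785398 = 0.000000
ω = Δθ/dt = 0.000000/1.0 = 0.0000
ω = 0 → v = (Δx·cos θ + Δy·sin θ)/dt = -1.0000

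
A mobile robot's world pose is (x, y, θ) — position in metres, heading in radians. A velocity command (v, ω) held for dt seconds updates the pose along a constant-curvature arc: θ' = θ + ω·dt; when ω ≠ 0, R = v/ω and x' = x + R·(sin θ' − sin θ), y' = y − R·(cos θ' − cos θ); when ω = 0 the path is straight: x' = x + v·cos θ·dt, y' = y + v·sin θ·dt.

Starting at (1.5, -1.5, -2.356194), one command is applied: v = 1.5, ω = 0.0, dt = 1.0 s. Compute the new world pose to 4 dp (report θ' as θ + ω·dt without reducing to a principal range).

θ' = -2.3562 + 0.0·1.0 = -2.3562
ω = 0 → straight: x' = 1.5 + 1.5·cos(-2.3562)·1.0 = 0.4393
y' = -1.5 + 1.5·sin(-2.3562)·1.0 = -2.5607

(0.4393, -2.5607, -2.3562)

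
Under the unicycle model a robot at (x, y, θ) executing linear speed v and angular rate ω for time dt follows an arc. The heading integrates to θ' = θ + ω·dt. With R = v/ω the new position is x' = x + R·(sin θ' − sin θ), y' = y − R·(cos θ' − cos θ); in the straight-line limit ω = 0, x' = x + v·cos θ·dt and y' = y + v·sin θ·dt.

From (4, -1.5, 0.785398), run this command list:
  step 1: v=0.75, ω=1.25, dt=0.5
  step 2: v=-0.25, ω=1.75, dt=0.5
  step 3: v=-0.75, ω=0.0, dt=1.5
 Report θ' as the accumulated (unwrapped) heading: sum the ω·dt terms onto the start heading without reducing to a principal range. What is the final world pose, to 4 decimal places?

(4.9384, -2.1378, 2.2854)

step 1: θ'=1.4104 (R=0.6000) → pose (4.1680, -1.1716, 1.4104)
step 2: θ'=2.2854 (R=-0.1429) → pose (4.2011, -1.2880, 2.2854)
step 3: θ'=2.2854 (straight) → pose (4.9384, -2.1378, 2.2854)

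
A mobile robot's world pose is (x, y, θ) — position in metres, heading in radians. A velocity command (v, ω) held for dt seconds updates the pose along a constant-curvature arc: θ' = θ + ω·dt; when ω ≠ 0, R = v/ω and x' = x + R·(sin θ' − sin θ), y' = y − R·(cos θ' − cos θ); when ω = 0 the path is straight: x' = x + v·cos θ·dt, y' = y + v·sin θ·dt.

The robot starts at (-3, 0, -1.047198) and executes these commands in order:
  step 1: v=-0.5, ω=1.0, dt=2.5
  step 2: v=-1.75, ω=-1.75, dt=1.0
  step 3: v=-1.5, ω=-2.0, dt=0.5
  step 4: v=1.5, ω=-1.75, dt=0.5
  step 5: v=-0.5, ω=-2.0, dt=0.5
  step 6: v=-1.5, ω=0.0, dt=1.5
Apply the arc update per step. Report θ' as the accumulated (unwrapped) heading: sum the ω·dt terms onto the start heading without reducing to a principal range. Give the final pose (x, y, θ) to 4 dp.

(-3.3737, -1.1921, -3.1722)

step 1: θ'=1.4528 (R=-0.5000) → pose (-3.9295, -0.1911, 1.4528)
step 2: θ'=-0.2972 (R=1.0000) → pose (-5.2154, -1.0296, -0.2972)
step 3: θ'=-1.2972 (R=0.7500) → pose (-5.7179, -0.5151, -1.2972)
step 4: θ'=-2.1722 (R=-0.8571) → pose (-5.8364, -1.2317, -2.1722)
step 5: θ'=-3.1722 (R=0.2500) → pose (-5.6226, -1.1232, -3.1722)
step 6: θ'=-3.1722 (straight) → pose (-3.3737, -1.1921, -3.1722)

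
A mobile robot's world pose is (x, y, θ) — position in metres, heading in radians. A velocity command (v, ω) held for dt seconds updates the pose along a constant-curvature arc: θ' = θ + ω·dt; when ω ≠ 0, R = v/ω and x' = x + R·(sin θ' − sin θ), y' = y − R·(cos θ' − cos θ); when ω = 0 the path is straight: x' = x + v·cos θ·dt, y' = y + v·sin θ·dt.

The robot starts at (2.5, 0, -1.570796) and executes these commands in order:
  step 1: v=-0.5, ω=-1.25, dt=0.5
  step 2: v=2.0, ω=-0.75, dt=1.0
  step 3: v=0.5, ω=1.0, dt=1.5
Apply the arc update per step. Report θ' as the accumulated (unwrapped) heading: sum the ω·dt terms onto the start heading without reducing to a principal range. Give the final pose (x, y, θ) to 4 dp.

step 1: θ'=-2.1958 (R=0.4000) → pose (2.5756, 0.2340, -2.1958)
step 2: θ'=-2.9458 (R=-2.6667) → pose (0.9318, -0.8214, -2.9458)
step 3: θ'=-1.4458 (R=0.5000) → pose (0.5330, -1.3742, -1.4458)

(0.5330, -1.3742, -1.4458)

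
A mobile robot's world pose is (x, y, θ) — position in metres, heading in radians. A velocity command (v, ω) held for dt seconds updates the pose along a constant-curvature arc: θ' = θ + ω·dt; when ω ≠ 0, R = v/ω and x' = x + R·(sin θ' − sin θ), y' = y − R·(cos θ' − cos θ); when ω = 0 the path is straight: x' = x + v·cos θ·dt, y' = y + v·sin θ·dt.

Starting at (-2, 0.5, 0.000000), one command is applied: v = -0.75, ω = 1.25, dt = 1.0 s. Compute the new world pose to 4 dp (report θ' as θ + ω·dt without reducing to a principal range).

θ' = 0.0000 + 1.25·1.0 = 1.2500
R = v/ω = -0.75/1.25 = -0.6000
x' = -2 + -0.6000·(sin 1.2500 − sin 0.0000) = -2.5694
y' = 0.5 − -0.6000·(cos 1.2500 − cos 0.0000) = 0.0892

(-2.5694, 0.0892, 1.2500)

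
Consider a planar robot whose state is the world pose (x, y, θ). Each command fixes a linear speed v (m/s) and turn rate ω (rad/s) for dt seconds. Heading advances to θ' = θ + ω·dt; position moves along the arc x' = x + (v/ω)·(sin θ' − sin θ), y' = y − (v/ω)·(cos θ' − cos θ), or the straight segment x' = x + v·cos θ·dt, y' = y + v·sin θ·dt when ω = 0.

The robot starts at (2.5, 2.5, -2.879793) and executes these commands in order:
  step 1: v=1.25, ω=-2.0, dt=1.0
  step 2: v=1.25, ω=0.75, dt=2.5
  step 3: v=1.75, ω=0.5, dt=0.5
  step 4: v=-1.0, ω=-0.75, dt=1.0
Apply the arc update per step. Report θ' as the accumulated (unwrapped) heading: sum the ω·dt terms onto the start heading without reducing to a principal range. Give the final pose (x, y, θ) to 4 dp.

step 1: θ'=-4.8798 (R=-0.6250) → pose (1.7220, 3.2078, -4.8798)
step 2: θ'=-3.0048 (R=1.6667) → pose (-0.1487, 5.1366, -3.0048)
step 3: θ'=-2.7548 (R=3.5000) → pose (-0.9917, 4.9108, -2.7548)
step 4: θ'=-3.5048 (R=1.3333) → pose (-0.0150, 4.9223, -3.5048)

(-0.0150, 4.9223, -3.5048)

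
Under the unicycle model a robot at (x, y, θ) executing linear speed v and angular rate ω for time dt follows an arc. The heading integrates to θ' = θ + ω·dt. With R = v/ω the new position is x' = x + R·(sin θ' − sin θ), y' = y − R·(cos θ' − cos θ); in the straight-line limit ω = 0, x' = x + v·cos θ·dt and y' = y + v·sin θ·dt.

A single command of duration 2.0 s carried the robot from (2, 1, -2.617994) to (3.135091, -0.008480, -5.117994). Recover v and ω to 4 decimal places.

Δθ = -5.117994 − -2.617994 = -2.500000
ω = Δθ/dt = -2.500000/2.0 = -1.2500
R = Δx/(sin θ' − sin θ) = 0.8000
v = R·ω = 0.8000·-1.2500 = -1.0000

v = -1.0000, ω = -1.2500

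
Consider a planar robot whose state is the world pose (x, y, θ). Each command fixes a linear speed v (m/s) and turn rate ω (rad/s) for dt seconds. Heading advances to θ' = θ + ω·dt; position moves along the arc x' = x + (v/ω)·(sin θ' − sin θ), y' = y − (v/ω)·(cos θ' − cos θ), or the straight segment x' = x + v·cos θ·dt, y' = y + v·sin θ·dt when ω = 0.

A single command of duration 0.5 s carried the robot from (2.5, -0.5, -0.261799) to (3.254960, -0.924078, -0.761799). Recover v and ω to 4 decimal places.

Δθ = -0.761799 − -0.261799 = -0.500000
ω = Δθ/dt = -0.500000/0.5 = -1.0000
R = Δx/(sin θ' − sin θ) = -1.7500
v = R·ω = -1.7500·-1.0000 = 1.7500

v = 1.7500, ω = -1.0000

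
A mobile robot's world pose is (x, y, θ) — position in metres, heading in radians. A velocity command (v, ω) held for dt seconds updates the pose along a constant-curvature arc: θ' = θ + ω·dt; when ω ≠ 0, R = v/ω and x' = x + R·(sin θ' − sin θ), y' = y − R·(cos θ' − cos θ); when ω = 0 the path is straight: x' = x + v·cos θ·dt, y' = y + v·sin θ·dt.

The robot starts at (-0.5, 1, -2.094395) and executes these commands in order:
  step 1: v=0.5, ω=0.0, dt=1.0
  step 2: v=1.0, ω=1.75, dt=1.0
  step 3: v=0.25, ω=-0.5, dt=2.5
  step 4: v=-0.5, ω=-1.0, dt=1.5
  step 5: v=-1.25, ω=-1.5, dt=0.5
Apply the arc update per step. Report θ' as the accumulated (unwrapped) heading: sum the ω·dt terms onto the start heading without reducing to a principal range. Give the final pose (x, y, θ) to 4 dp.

(0.9372, -0.4479, -3.8444)

step 1: θ'=-2.0944 (straight) → pose (-0.7500, 0.5670, -2.0944)
step 2: θ'=-0.3444 (R=0.5714) → pose (-0.4481, -0.2566, -0.3444)
step 3: θ'=-1.5944 (R=-0.5000) → pose (-0.1170, -0.7390, -1.5944)
step 4: θ'=-3.0944 (R=0.5000) → pose (0.3593, -0.2514, -3.0944)
step 5: θ'=-3.8444 (R=0.8333) → pose (0.9372, -0.4479, -3.8444)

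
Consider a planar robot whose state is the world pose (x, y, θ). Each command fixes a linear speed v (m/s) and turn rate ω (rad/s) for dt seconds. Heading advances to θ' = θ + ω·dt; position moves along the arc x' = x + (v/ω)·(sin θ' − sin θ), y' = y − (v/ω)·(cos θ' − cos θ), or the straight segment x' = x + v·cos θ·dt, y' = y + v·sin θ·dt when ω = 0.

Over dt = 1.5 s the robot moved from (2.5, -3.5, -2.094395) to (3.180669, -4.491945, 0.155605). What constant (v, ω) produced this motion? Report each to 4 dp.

v = 1.0000, ω = 1.5000

Δθ = 0.155605 − -2.094395 = 2.250000
ω = Δθ/dt = 2.250000/1.5 = 1.5000
R = −Δy/(cos θ' − cos θ) = 0.6667
v = R·ω = 0.6667·1.5000 = 1.0000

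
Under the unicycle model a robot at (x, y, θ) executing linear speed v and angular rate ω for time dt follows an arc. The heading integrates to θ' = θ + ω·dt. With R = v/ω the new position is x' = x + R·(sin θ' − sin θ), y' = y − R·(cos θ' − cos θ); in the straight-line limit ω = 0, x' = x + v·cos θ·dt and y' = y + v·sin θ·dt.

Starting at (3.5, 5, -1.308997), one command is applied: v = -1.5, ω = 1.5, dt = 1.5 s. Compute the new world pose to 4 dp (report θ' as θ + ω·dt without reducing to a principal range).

(1.7259, 5.3302, 0.9410)

θ' = -1.3090 + 1.5·1.5 = 0.9410
R = v/ω = -1.5/1.5 = -1.0000
x' = 3.5 + -1.0000·(sin 0.9410 − sin -1.3090) = 1.7259
y' = 5 − -1.0000·(cos 0.9410 − cos -1.3090) = 5.3302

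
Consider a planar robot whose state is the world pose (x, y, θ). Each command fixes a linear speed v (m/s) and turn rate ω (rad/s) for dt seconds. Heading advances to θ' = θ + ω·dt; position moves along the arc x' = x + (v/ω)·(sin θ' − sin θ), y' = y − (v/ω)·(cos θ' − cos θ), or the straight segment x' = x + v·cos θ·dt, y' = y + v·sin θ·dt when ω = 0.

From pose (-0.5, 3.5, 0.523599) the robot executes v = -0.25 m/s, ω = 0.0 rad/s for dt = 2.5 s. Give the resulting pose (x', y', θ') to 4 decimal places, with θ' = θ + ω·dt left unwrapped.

θ' = 0.5236 + 0.0·2.5 = 0.5236
ω = 0 → straight: x' = -0.5 + -0.25·cos(0.5236)·2.5 = -1.0413
y' = 3.5 + -0.25·sin(0.5236)·2.5 = 3.1875

(-1.0413, 3.1875, 0.5236)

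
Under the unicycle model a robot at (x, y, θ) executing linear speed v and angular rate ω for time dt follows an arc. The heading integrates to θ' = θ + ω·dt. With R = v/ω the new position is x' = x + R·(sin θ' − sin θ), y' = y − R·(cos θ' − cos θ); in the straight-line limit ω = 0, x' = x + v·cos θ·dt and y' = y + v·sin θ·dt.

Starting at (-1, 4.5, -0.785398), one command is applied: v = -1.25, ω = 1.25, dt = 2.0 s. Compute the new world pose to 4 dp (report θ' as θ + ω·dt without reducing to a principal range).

θ' = -0.7854 + 1.25·2.0 = 1.7146
R = v/ω = -1.25/1.25 = -1.0000
x' = -1 + -1.0000·(sin 1.7146 − sin -0.7854) = -2.6968
y' = 4.5 − -1.0000·(cos 1.7146 − cos -0.7854) = 3.6496

(-2.6968, 3.6496, 1.7146)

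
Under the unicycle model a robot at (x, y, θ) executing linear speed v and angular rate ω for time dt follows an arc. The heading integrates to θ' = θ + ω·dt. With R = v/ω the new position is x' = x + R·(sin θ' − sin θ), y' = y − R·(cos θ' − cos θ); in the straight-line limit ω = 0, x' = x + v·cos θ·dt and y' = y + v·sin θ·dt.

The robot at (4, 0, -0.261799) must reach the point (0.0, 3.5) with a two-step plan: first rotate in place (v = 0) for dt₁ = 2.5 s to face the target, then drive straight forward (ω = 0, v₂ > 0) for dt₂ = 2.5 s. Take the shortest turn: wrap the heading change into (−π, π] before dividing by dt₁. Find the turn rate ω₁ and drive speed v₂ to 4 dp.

ω₁ = 1.0738, v₂ = 2.1260

heading to target = atan2(3.5−0, 0−4) = 2.4228
Δθ = wrap(2.4228 − -0.2618) = 2.6846; ω₁ = Δθ/dt₁ = 1.0738
distance = √((0−4)² + (3.5−0)²) = 5.3151; v₂ = distance/dt₂ = 2.1260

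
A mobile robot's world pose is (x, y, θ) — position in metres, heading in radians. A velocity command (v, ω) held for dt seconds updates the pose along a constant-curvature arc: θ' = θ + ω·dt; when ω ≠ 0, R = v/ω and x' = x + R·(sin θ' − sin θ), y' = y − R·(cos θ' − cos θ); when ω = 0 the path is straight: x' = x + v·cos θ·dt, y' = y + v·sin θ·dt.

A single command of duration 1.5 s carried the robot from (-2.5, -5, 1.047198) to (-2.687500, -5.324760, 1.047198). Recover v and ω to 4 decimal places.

v = -0.2500, ω = 0.0000

Δθ = 1.047198 − 1.047198 = 0.000000
ω = Δθ/dt = 0.000000/1.5 = 0.0000
ω = 0 → v = (Δx·cos θ + Δy·sin θ)/dt = -0.2500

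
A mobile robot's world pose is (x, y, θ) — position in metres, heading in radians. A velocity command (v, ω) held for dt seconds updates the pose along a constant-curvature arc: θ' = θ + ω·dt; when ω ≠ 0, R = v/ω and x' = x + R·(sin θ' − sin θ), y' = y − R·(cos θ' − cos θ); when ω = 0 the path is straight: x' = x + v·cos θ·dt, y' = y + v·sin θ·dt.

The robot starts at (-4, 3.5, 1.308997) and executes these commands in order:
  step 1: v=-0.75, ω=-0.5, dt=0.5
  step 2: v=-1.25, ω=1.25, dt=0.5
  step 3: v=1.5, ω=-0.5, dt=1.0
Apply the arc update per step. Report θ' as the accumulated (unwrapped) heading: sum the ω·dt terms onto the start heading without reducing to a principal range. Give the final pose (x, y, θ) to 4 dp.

step 1: θ'=1.0590 (R=1.5000) → pose (-4.1411, 3.1536, 1.0590)
step 2: θ'=1.6840 (R=-1.0000) → pose (-4.2628, 2.5509, 1.6840)
step 3: θ'=1.1840 (R=-3.0000) → pose (-4.0604, 4.0215, 1.1840)

(-4.0604, 4.0215, 1.1840)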